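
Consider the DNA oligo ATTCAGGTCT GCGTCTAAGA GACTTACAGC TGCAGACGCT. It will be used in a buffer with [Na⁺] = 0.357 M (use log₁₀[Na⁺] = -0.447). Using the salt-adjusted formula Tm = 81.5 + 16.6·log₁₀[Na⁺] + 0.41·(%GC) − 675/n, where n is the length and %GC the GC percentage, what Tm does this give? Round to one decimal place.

Length n = 40. Scanning the sequence gives C=10, A=10, G=10, T=10.
G+C = 20, so %GC = 20/40 × 100 = 50%
Salt term: 16.6 × (-0.447) = -7.42
GC term: 0.41 × 50 = 20.5; length term: −675/40 = −16.875
Tm = 81.5 + (-7.42) + 20.5 − 16.875 = 77.705 → 77.7°C

77.7°C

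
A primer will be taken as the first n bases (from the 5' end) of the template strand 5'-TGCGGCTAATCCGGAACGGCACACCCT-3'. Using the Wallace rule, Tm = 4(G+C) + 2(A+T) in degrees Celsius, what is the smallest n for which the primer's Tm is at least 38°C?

n = 12

First 11 bases: TGCGGCTAATC → Tm = 34°C (< 38°C)
First 12 bases: TGCGGCTAATCC → Tm = 38°C (≥ 38°C)
Each additional base adds 2°C (A/T) or 4°C (G/C), so Tm is non-decreasing in n; n = 12 is the first length to reach 38°C.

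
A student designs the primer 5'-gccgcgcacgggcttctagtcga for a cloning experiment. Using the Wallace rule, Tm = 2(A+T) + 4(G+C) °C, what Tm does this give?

Scanning the sequence gives T=4, C=8, A=3, G=8.
AT pairs contribute 7, GC pairs contribute 16.
Tm = 2(7) + 4(16) = 14 + 64 = 78°C

78°C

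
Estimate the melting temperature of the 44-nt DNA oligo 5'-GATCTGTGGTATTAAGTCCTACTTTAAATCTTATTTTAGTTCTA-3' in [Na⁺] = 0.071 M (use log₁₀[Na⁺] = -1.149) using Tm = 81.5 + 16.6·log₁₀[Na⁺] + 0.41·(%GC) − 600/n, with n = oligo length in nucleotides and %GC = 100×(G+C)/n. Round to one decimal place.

60.0°C

Length n = 44. Scanning the sequence gives T=21, G=6, C=6, A=11.
G+C = 12, so %GC = 12/44 × 100 = 27.273%
Salt term: 16.6 × (-1.149) = -19.073
GC term: 0.41 × 27.273 = 11.182; length term: −600/44 = −13.636
Tm = 81.5 + (-19.073) + 11.182 − 13.636 = 59.973 → 60.0°C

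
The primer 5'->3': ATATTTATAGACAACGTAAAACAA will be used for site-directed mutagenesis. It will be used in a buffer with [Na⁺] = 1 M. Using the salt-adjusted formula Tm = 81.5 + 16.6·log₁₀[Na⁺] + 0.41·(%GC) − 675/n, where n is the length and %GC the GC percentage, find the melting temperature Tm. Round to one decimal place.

61.9°C

Length n = 24. Base counts: G=2, T=6, C=3, A=13
G+C = 5, so %GC = 5/24 × 100 = 20.833%
Salt term: 16.6 × (0) = 0
GC term: 0.41 × 20.833 = 8.542; length term: −675/24 = −28.125
Tm = 81.5 + (0) + 8.542 − 28.125 = 61.917 → 61.9°C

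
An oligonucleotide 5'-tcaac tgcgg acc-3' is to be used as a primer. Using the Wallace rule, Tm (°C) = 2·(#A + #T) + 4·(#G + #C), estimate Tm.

Scanning the sequence gives T=2, C=5, G=3, A=3.
AT pairs contribute 5, GC pairs contribute 8.
Tm = 2(5) + 4(8) = 10 + 32 = 42°C

42°C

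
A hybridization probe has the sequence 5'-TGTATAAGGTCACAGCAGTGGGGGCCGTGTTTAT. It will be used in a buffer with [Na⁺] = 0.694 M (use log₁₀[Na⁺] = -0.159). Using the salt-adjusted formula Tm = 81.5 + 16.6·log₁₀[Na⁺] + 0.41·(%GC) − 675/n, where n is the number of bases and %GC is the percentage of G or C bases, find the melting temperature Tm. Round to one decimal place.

Length n = 34. T=10, C=5, A=7, G=12
G+C = 17, so %GC = 17/34 × 100 = 50%
Salt term: 16.6 × (-0.159) = -2.639
GC term: 0.41 × 50 = 20.5; length term: −675/34 = −19.853
Tm = 81.5 + (-2.639) + 20.5 − 19.853 = 79.508 → 79.5°C

79.5°C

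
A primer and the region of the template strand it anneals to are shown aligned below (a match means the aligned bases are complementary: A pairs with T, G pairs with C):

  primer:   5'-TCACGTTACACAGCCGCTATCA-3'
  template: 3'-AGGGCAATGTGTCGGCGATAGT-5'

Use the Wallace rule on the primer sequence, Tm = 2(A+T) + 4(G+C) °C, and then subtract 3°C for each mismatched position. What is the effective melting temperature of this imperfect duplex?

63°C

Primer base counts: A=6, T=5, G=3, C=8 → A+T=11, G+C=11
Perfect-match Tm = 2(11) + 4(11) = 22 + 44 = 66°C
Mismatches (positions where the bases are not complementary): 1 (at position 3)
Effective Tm = 66 − 1×3 = 66 − 3 = 63°C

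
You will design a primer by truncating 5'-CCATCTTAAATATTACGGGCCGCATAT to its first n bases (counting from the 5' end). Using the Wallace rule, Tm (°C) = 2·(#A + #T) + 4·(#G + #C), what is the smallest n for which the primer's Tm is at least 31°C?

n = 13

First 12 bases: CCATCTTAAATA → Tm = 30°C (< 31°C)
First 13 bases: CCATCTTAAATAT → Tm = 32°C (≥ 31°C)
Since every base adds ≥2°C, Tm only increases with n, so the threshold is first crossed at n = 13.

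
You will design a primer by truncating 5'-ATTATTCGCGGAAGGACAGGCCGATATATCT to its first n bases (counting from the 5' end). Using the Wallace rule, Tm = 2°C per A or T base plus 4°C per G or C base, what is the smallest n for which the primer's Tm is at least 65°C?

First 21 bases: ATTATTCGCGGAAGGACAGGC → Tm = 64°C (< 65°C)
First 22 bases: ATTATTCGCGGAAGGACAGGCC → Tm = 68°C (≥ 65°C)
Since every base adds ≥2°C, Tm only increases with n, so the threshold is first crossed at n = 22.

n = 22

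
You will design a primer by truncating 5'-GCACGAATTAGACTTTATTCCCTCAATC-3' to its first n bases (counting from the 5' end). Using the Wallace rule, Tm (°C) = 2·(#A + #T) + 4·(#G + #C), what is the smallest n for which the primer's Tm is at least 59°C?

n = 22

First 21 bases: GCACGAATTAGACTTTATTCC → Tm = 58°C (< 59°C)
First 22 bases: GCACGAATTAGACTTTATTCCC → Tm = 62°C (≥ 59°C)
Each additional base adds 2°C (A/T) or 4°C (G/C), so Tm is non-decreasing in n; n = 22 is the first length to reach 59°C.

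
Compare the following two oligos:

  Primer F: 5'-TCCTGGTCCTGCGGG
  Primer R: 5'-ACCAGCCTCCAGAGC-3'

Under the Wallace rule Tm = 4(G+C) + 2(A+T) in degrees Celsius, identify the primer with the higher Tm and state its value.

Primer F: A+T=4, G+C=11 → Tm = 2(4)+4(11) = 52°C
Primer R: A+T=5, G+C=10 → Tm = 2(5)+4(10) = 50°C
52°C vs 50°C → primer F is higher.

Primer F, 52°C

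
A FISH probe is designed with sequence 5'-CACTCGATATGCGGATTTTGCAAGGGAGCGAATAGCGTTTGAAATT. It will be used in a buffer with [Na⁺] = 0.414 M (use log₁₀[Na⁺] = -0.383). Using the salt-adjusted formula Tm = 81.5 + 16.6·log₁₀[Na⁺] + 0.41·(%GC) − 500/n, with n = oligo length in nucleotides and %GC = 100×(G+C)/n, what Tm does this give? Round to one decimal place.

82.1°C

Length n = 46. Scanning the sequence gives T=13, C=7, A=13, G=13.
G+C = 20, so %GC = 20/46 × 100 = 43.478%
Salt term: 16.6 × (-0.383) = -6.358
GC term: 0.41 × 43.478 = 17.826; length term: −500/46 = −10.87
Tm = 81.5 + (-6.358) + 17.826 − 10.87 = 82.098 → 82.1°C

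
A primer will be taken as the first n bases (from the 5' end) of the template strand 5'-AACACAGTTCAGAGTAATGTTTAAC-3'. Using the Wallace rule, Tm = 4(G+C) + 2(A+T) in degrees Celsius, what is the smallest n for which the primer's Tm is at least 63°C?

First 24 bases: AACACAGTTCAGAGTAATGTTTAA → Tm = 62°C (< 63°C)
First 25 bases: AACACAGTTCAGAGTAATGTTTAAC → Tm = 66°C (≥ 63°C)
Each additional base adds 2°C (A/T) or 4°C (G/C), so Tm is non-decreasing in n; n = 25 is the first length to reach 63°C.

n = 25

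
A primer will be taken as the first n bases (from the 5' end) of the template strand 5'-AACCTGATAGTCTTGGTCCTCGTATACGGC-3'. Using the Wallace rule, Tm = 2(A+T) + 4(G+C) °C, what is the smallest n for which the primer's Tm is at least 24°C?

First 8 bases: AACCTGAT → Tm = 22°C (< 24°C)
First 9 bases: AACCTGATA → Tm = 24°C (≥ 24°C)
Each additional base adds 2°C (A/T) or 4°C (G/C), so Tm is non-decreasing in n; n = 9 is the first length to reach 24°C.

n = 9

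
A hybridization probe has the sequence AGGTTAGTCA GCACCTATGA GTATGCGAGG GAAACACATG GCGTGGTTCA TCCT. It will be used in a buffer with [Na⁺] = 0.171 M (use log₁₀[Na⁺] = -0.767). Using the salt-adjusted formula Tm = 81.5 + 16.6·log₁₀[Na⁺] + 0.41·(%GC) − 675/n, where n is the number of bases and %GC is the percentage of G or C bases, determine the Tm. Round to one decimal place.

76.8°C

Length n = 54. Scanning the sequence gives A=14, C=11, T=13, G=16.
G+C = 27, so %GC = 27/54 × 100 = 50%
Salt term: 16.6 × (-0.767) = -12.732
GC term: 0.41 × 50 = 20.5; length term: −675/54 = −12.5
Tm = 81.5 + (-12.732) + 20.5 − 12.5 = 76.768 → 76.8°C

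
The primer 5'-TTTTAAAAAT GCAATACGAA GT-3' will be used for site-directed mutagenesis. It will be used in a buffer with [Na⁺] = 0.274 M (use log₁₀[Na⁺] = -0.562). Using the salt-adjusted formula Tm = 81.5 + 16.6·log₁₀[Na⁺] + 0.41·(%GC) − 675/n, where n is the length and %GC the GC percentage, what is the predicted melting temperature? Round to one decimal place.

Length n = 22. Base counts: G=3, T=7, C=2, A=10
G+C = 5, so %GC = 5/22 × 100 = 22.727%
Salt term: 16.6 × (-0.562) = -9.329
GC term: 0.41 × 22.727 = 9.318; length term: −675/22 = −30.682
Tm = 81.5 + (-9.329) + 9.318 − 30.682 = 50.807 → 50.8°C

50.8°C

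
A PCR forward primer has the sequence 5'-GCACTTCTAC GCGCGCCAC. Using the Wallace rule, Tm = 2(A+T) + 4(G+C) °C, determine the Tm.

T=3, G=4, A=3, C=9
AT pairs contribute 6, GC pairs contribute 13.
Tm = 2×6 + 4×13 = 64°C

64°C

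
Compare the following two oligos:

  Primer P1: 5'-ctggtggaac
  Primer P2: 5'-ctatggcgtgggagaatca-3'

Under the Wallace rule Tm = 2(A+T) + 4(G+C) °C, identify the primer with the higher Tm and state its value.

Primer P1: A+T=4, G+C=6 → Tm = 2(4)+4(6) = 32°C
Primer P2: A+T=9, G+C=10 → Tm = 2(9)+4(10) = 58°C
32°C vs 58°C → primer P2 is higher.

Primer P2, 58°C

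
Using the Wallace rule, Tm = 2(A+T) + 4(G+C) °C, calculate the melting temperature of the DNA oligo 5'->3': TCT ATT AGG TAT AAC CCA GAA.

56°C

Counting bases: A=8, C=4, G=3, T=6
A+T = 14, G+C = 7
Tm = 4·7 + 2·14 = 28 + 28 = 56°C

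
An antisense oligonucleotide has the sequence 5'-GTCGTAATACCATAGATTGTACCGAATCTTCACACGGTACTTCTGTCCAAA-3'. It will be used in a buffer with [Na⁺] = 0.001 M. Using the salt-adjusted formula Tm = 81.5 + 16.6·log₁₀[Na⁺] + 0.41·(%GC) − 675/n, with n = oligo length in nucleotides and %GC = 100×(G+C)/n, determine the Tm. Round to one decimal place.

Length n = 51. Scanning the sequence gives C=13, G=8, T=15, A=15.
G+C = 21, so %GC = 21/51 × 100 = 41.176%
Salt term: 16.6 × (-3) = -49.8
GC term: 0.41 × 41.176 = 16.882; length term: −675/51 = −13.235
Tm = 81.5 + (-49.8) + 16.882 − 13.235 = 35.347 → 35.3°C

35.3°C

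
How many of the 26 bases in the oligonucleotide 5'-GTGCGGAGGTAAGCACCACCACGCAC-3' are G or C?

17

Counting bases: C=9, T=2, A=7, G=8
Total G or C: 8 + 9 = 17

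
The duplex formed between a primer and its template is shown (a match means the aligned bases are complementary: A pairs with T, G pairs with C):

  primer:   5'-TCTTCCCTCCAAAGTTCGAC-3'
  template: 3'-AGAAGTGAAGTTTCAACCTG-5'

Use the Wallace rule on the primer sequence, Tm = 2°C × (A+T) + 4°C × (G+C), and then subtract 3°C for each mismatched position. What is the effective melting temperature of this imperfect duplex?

51°C

Primer base counts: A=4, T=6, G=2, C=8 → A+T=10, G+C=10
Perfect-match Tm = 2(10) + 4(10) = 20 + 40 = 60°C
Mismatches (positions where the bases are not complementary): 3 (at positions 6, 9, 17)
Effective Tm = 60 − 3×3 = 60 − 9 = 51°C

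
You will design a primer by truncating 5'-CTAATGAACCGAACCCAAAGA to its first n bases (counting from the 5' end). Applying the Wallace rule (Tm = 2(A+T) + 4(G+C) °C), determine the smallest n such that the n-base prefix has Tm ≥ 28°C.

First 9 bases: CTAATGAAC → Tm = 24°C (< 28°C)
First 10 bases: CTAATGAACC → Tm = 28°C (≥ 28°C)
Each additional base adds 2°C (A/T) or 4°C (G/C), so Tm is non-decreasing in n; n = 10 is the first length to reach 28°C.

n = 10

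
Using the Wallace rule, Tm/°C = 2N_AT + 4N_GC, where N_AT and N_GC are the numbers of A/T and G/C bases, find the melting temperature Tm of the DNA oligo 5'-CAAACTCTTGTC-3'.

Scanning the sequence gives G=1, C=4, A=3, T=4.
A+T = 7, G+C = 5
Tm = 2×7 + 4×5 = 34°C

34°C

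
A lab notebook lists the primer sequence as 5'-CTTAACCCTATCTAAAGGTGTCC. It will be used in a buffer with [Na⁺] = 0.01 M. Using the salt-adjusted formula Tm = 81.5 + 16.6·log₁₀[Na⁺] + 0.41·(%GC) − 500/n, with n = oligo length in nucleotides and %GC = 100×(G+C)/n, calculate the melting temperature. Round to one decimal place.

44.4°C

Length n = 23. Base counts: C=7, G=3, T=7, A=6
G+C = 10, so %GC = 10/23 × 100 = 43.478%
Salt term: 16.6 × (-2) = -33.2
GC term: 0.41 × 43.478 = 17.826; length term: −500/23 = −21.739
Tm = 81.5 + (-33.2) + 17.826 − 21.739 = 44.387 → 44.4°C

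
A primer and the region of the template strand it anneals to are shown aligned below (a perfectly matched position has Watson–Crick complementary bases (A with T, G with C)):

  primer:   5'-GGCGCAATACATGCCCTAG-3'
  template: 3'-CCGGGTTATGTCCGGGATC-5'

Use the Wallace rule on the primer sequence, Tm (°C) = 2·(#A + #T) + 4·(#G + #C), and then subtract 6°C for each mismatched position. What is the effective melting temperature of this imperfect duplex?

Primer base counts: A=5, T=3, G=5, C=6 → A+T=8, G+C=11
Perfect-match Tm = 2(8) + 4(11) = 16 + 44 = 60°C
Mismatches (positions where the bases are not complementary): 2 (at positions 4, 12)
Effective Tm = 60 − 2×6 = 60 − 12 = 48°C

48°C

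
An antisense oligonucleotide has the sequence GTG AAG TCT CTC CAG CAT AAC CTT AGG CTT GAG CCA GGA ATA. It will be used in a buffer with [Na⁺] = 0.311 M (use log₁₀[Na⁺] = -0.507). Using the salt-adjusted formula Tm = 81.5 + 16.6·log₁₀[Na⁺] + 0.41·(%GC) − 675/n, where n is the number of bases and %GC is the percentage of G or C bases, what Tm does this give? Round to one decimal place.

Length n = 42. C=10, A=12, G=10, T=10
G+C = 20, so %GC = 20/42 × 100 = 47.619%
Salt term: 16.6 × (-0.507) = -8.416
GC term: 0.41 × 47.619 = 19.524; length term: −675/42 = −16.071
Tm = 81.5 + (-8.416) + 19.524 − 16.071 = 76.537 → 76.5°C

76.5°C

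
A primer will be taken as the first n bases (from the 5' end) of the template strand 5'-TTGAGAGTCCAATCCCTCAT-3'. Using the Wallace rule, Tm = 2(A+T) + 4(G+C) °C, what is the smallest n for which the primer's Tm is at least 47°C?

First 15 bases: TTGAGAGTCCAATCC → Tm = 44°C (< 47°C)
First 16 bases: TTGAGAGTCCAATCCC → Tm = 48°C (≥ 47°C)
Since every base adds ≥2°C, Tm only increases with n, so the threshold is first crossed at n = 16.

n = 16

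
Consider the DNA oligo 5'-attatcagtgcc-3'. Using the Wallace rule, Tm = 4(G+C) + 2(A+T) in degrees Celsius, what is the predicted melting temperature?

Base counts: A=3, C=3, G=2, T=4
So N_AT = 7 and N_GC = 5.
Tm = 2×7 + 4×5 = 34°C

34°C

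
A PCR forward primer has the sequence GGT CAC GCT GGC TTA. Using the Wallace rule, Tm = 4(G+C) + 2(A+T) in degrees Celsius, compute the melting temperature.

Counting bases: G=5, T=4, A=2, C=4
A+T = 6, G+C = 9
Tm = 2×6 + 4×9 = 48°C

48°C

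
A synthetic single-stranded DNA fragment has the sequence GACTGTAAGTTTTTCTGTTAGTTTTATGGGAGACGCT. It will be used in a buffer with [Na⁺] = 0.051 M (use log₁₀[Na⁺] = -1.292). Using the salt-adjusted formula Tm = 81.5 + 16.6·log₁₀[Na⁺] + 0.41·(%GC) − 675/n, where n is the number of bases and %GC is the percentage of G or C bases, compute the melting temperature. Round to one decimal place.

57.3°C

Length n = 37. T=16, G=10, A=7, C=4
G+C = 14, so %GC = 14/37 × 100 = 37.838%
Salt term: 16.6 × (-1.292) = -21.447
GC term: 0.41 × 37.838 = 15.514; length term: −675/37 = −18.243
Tm = 81.5 + (-21.447) + 15.514 − 18.243 = 57.324 → 57.3°C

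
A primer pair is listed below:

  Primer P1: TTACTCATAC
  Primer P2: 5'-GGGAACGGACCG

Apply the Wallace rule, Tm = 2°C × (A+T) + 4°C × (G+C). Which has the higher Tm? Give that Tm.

Primer P2, 42°C

Primer P1: A+T=7, G+C=3 → Tm = 2(7)+4(3) = 26°C
Primer P2: A+T=3, G+C=9 → Tm = 2(3)+4(9) = 42°C
26°C vs 42°C → primer P2 is higher.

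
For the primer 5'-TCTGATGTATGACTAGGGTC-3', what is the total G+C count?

9

Counting bases: T=7, A=4, G=6, C=3
G+C = 6 + 3 = 9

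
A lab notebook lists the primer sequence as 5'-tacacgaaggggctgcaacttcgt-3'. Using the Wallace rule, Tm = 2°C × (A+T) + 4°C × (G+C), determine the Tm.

74°C

Base counts: C=6, A=6, T=5, G=7
AT pairs contribute 11, GC pairs contribute 13.
Tm = 4·13 + 2·11 = 52 + 22 = 74°C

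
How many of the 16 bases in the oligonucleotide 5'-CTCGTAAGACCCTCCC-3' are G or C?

Base counts: G=2, A=3, C=8, T=3
Total G or C: 2 + 8 = 10

10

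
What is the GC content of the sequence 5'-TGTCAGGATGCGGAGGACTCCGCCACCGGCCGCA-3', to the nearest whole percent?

Counting bases: A=6, T=4, C=12, G=12
G+C = 12 + 12 = 24 out of 34 bases
%GC = 24/34 × 100 = 70.59% ≈ 71%

71%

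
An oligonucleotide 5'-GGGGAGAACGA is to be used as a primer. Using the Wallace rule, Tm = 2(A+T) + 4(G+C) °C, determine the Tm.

36°C

A=4, G=6, T=0, C=1
AT pairs contribute 4, GC pairs contribute 7.
Tm = 4·7 + 2·4 = 28 + 8 = 36°C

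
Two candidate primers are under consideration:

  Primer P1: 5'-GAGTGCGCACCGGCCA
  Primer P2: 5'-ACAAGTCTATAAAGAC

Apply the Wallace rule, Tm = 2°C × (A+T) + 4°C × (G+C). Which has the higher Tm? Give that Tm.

Primer P1: A+T=4, G+C=12 → Tm = 2(4)+4(12) = 56°C
Primer P2: A+T=11, G+C=5 → Tm = 2(11)+4(5) = 42°C
56°C vs 42°C → primer P1 is higher.

Primer P1, 56°C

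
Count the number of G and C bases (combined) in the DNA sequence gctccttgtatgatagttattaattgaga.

Base counts: G=6, A=8, C=3, T=12
G+C = 6 + 3 = 9

9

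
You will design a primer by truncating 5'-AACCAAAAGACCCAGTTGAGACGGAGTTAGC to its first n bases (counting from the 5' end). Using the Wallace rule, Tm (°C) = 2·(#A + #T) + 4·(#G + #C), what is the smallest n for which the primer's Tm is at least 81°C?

First 27 bases: AACCAAAAGACCCAGTTGAGACGGAGT → Tm = 80°C (< 81°C)
First 28 bases: AACCAAAAGACCCAGTTGAGACGGAGTT → Tm = 82°C (≥ 81°C)
Since every base adds ≥2°C, Tm only increases with n, so the threshold is first crossed at n = 28.

n = 28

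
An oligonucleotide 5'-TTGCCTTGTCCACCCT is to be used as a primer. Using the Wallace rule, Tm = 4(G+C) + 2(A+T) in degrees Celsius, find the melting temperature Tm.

Scanning the sequence gives G=2, T=6, A=1, C=7.
A+T = 7, G+C = 9
Tm = 2×7 + 4×9 = 50°C

50°C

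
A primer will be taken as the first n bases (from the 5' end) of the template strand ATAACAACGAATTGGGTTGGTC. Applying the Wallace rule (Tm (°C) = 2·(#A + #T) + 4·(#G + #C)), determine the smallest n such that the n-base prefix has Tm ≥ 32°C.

First 12 bases: ATAACAACGAAT → Tm = 30°C (< 32°C)
First 13 bases: ATAACAACGAATT → Tm = 32°C (≥ 32°C)
Since every base adds ≥2°C, Tm only increases with n, so the threshold is first crossed at n = 13.

n = 13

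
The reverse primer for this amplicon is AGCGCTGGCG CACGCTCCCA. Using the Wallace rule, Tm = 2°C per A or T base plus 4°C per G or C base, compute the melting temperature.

Scanning the sequence gives A=3, T=2, G=6, C=9.
A+T = 5, G+C = 15
Tm = 2×5 + 4×15 = 70°C

70°C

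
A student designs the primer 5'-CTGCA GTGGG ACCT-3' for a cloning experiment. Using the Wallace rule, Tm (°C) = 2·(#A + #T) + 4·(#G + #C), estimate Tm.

46°C

Scanning the sequence gives C=4, T=3, A=2, G=5.
So N_AT = 5 and N_GC = 9.
Tm = 2(5) + 4(9) = 10 + 36 = 46°C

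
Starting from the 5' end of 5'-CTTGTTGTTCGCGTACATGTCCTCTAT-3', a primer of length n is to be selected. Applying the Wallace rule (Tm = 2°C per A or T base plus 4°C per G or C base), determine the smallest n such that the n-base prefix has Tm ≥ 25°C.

n = 10

First 9 bases: CTTGTTGTT → Tm = 24°C (< 25°C)
First 10 bases: CTTGTTGTTC → Tm = 28°C (≥ 25°C)
Since every base adds ≥2°C, Tm only increases with n, so the threshold is first crossed at n = 10.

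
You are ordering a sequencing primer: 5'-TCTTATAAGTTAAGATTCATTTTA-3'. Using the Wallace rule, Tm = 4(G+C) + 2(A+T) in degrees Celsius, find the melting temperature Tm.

56°C

Counting bases: G=2, A=8, C=2, T=12
So N_AT = 20 and N_GC = 4.
Tm = 4·4 + 2·20 = 16 + 40 = 56°C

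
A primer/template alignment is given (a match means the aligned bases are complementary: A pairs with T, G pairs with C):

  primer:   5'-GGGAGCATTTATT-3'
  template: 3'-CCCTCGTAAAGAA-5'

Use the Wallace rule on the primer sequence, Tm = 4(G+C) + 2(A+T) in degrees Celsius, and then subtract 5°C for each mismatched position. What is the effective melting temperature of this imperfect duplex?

Primer base counts: A=3, T=5, G=4, C=1 → A+T=8, G+C=5
Perfect-match Tm = 2(8) + 4(5) = 16 + 20 = 36°C
Mismatches (positions where the bases are not complementary): 1 (at position 11)
Effective Tm = 36 − 1×5 = 36 − 5 = 31°C

31°C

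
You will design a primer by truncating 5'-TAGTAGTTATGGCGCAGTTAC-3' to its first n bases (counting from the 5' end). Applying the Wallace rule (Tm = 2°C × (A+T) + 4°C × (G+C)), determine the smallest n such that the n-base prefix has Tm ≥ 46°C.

n = 16

First 15 bases: TAGTAGTTATGGCGC → Tm = 44°C (< 46°C)
First 16 bases: TAGTAGTTATGGCGCA → Tm = 46°C (≥ 46°C)
Each additional base adds 2°C (A/T) or 4°C (G/C), so Tm is non-decreasing in n; n = 16 is the first length to reach 46°C.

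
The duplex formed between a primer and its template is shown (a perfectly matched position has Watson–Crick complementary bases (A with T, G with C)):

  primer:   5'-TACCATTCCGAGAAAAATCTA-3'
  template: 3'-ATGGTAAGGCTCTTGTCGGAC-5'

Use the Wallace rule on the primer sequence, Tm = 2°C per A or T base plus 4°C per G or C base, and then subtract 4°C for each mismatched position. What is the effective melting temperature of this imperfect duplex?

40°C

Primer base counts: A=9, T=5, G=2, C=5 → A+T=14, G+C=7
Perfect-match Tm = 2(14) + 4(7) = 28 + 28 = 56°C
Mismatches (positions where the bases are not complementary): 4 (at positions 15, 17, 18, 21)
Effective Tm = 56 − 4×4 = 56 − 16 = 40°C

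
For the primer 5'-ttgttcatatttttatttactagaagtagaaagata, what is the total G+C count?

7

Base counts: A=13, C=2, G=5, T=16
Total G or C: 5 + 2 = 7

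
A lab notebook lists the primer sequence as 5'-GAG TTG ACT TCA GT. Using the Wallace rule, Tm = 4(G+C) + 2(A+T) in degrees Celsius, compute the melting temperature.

Counting bases: A=3, G=4, C=2, T=5
A+T = 8, G+C = 6
Tm = 2(8) + 4(6) = 16 + 24 = 40°C

40°C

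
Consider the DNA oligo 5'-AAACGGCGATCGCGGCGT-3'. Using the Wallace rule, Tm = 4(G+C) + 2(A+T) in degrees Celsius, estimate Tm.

60°C

Base counts: C=5, T=2, G=7, A=4
AT pairs contribute 6, GC pairs contribute 12.
Tm = 4·12 + 2·6 = 48 + 12 = 60°C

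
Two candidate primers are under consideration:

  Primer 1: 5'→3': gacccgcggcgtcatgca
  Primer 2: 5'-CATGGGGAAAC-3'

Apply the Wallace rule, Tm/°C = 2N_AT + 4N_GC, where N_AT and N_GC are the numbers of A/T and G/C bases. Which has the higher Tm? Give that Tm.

Primer 1, 62°C

Primer 1: A+T=5, G+C=13 → Tm = 2(5)+4(13) = 62°C
Primer 2: A+T=5, G+C=6 → Tm = 2(5)+4(6) = 34°C
62°C vs 34°C → primer 1 is higher.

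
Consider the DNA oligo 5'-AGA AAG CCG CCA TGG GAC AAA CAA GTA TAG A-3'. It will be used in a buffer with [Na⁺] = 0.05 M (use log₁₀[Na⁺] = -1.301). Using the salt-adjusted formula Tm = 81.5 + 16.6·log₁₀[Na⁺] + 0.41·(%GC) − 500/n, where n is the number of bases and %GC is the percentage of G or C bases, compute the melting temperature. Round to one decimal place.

62.3°C

Length n = 31. G=8, A=14, C=6, T=3
G+C = 14, so %GC = 14/31 × 100 = 45.161%
Salt term: 16.6 × (-1.301) = -21.597
GC term: 0.41 × 45.161 = 18.516; length term: −500/31 = −16.129
Tm = 81.5 + (-21.597) + 18.516 − 16.129 = 62.29 → 62.3°C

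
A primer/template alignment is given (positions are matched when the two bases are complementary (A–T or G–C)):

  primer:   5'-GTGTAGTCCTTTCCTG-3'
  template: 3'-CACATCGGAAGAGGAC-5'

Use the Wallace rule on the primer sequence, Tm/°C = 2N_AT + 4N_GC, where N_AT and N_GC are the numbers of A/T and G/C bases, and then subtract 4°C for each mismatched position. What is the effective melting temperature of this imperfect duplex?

36°C

Primer base counts: A=1, T=7, G=4, C=4 → A+T=8, G+C=8
Perfect-match Tm = 2(8) + 4(8) = 16 + 32 = 48°C
Mismatches (positions where the bases are not complementary): 3 (at positions 7, 9, 11)
Effective Tm = 48 − 3×4 = 48 − 12 = 36°C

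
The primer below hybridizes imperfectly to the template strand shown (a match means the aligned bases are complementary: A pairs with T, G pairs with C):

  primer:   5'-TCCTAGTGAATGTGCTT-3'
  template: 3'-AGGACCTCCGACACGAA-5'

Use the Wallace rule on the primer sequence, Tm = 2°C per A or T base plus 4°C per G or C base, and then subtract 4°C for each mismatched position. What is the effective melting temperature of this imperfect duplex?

Primer base counts: A=3, T=7, G=4, C=3 → A+T=10, G+C=7
Perfect-match Tm = 2(10) + 4(7) = 20 + 28 = 48°C
Mismatches (positions where the bases are not complementary): 4 (at positions 5, 7, 9, 10)
Effective Tm = 48 − 4×4 = 48 − 16 = 32°C

32°C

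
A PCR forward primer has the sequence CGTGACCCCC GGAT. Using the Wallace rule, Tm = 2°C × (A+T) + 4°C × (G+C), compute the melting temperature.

48°C

Scanning the sequence gives T=2, A=2, G=4, C=6.
A+T = 4, G+C = 10
Tm = 2×4 + 4×10 = 48°C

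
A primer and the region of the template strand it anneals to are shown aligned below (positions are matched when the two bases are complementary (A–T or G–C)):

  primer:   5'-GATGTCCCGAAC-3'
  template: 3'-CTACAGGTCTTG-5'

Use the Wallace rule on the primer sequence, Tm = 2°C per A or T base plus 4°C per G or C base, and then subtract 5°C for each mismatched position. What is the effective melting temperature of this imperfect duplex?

33°C

Primer base counts: A=3, T=2, G=3, C=4 → A+T=5, G+C=7
Perfect-match Tm = 2(5) + 4(7) = 10 + 28 = 38°C
Mismatches (positions where the bases are not complementary): 1 (at position 8)
Effective Tm = 38 − 1×5 = 38 − 5 = 33°C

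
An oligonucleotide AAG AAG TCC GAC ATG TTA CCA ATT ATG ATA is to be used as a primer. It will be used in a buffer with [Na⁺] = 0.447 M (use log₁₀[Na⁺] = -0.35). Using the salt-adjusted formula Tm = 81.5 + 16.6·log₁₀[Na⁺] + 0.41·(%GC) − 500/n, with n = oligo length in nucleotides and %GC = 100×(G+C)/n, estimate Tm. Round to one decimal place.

72.7°C

Length n = 30. C=5, G=5, A=12, T=8
G+C = 10, so %GC = 10/30 × 100 = 33.333%
Salt term: 16.6 × (-0.35) = -5.81
GC term: 0.41 × 33.333 = 13.667; length term: −500/30 = −16.667
Tm = 81.5 + (-5.81) + 13.667 − 16.667 = 72.69 → 72.7°C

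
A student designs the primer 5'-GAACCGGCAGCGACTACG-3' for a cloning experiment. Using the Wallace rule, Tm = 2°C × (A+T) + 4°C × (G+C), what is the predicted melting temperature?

G=6, C=6, T=1, A=5
A+T = 6, G+C = 12
Tm = 2(6) + 4(12) = 12 + 48 = 60°C

60°C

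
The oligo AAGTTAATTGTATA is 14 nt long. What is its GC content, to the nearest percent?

Scanning the sequence gives C=0, A=6, G=2, T=6.
G+C = 2 + 0 = 2 out of 14 bases
%GC = 2/14 × 100 = 14.29% ≈ 14%

14%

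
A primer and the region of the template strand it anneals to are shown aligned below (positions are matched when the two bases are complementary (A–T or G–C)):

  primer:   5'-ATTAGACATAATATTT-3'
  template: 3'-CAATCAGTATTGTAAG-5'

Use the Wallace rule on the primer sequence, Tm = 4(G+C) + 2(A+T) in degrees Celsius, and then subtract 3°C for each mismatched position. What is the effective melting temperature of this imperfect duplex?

Primer base counts: A=7, T=7, G=1, C=1 → A+T=14, G+C=2
Perfect-match Tm = 2(14) + 4(2) = 28 + 8 = 36°C
Mismatches (positions where the bases are not complementary): 4 (at positions 1, 6, 12, 16)
Effective Tm = 36 − 4×3 = 36 − 12 = 24°C

24°C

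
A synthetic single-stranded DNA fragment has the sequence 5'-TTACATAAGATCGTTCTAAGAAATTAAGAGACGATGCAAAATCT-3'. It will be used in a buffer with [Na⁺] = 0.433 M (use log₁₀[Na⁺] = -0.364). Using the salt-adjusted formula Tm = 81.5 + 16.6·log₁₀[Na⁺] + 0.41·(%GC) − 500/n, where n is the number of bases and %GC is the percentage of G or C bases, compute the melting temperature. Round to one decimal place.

76.2°C

Length n = 44. Base counts: A=19, G=7, T=12, C=6
G+C = 13, so %GC = 13/44 × 100 = 29.545%
Salt term: 16.6 × (-0.364) = -6.042
GC term: 0.41 × 29.545 = 12.113; length term: −500/44 = −11.364
Tm = 81.5 + (-6.042) + 12.113 − 11.364 = 76.207 → 76.2°C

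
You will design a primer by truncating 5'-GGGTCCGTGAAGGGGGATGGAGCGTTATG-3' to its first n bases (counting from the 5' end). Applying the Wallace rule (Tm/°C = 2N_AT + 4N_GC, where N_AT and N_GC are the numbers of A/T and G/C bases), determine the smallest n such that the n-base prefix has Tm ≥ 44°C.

First 12 bases: GGGTCCGTGAAG → Tm = 40°C (< 44°C)
First 13 bases: GGGTCCGTGAAGG → Tm = 44°C (≥ 44°C)
Since every base adds ≥2°C, Tm only increases with n, so the threshold is first crossed at n = 13.

n = 13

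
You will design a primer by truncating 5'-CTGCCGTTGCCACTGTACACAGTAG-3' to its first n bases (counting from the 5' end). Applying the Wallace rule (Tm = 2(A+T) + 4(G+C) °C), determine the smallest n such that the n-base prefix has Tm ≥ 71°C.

n = 23

First 22 bases: CTGCCGTTGCCACTGTACACAG → Tm = 70°C (< 71°C)
First 23 bases: CTGCCGTTGCCACTGTACACAGT → Tm = 72°C (≥ 71°C)
Since every base adds ≥2°C, Tm only increases with n, so the threshold is first crossed at n = 23.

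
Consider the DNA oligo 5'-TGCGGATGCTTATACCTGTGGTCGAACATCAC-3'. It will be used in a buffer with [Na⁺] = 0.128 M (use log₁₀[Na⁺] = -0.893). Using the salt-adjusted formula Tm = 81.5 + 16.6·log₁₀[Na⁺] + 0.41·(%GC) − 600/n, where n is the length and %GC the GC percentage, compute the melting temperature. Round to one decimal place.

68.4°C

Length n = 32. Counting bases: T=9, C=8, A=7, G=8
G+C = 16, so %GC = 16/32 × 100 = 50%
Salt term: 16.6 × (-0.893) = -14.824
GC term: 0.41 × 50 = 20.5; length term: −600/32 = −18.75
Tm = 81.5 + (-14.824) + 20.5 − 18.75 = 68.426 → 68.4°C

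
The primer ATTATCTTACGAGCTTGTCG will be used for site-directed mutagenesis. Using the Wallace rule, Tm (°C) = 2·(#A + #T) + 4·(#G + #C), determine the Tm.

Scanning the sequence gives G=4, C=4, A=4, T=8.
AT pairs contribute 12, GC pairs contribute 8.
Tm = 2(12) + 4(8) = 24 + 32 = 56°C

56°C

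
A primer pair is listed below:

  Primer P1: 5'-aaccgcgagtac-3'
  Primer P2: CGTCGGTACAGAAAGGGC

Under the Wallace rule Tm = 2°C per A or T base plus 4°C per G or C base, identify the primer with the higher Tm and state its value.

Primer P2, 58°C

Primer P1: A+T=5, G+C=7 → Tm = 2(5)+4(7) = 38°C
Primer P2: A+T=7, G+C=11 → Tm = 2(7)+4(11) = 58°C
38°C vs 58°C → primer P2 is higher.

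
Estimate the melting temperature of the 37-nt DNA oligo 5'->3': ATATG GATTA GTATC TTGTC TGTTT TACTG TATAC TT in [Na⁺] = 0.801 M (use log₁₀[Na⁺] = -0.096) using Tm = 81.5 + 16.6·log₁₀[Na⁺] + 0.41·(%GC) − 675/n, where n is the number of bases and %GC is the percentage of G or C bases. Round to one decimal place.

72.7°C

Length n = 37. Counting bases: C=4, T=19, A=8, G=6
G+C = 10, so %GC = 10/37 × 100 = 27.027%
Salt term: 16.6 × (-0.096) = -1.594
GC term: 0.41 × 27.027 = 11.081; length term: −675/37 = −18.243
Tm = 81.5 + (-1.594) + 11.081 − 18.243 = 72.744 → 72.7°C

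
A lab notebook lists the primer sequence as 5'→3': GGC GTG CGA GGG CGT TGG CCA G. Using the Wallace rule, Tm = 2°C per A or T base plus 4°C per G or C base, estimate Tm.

Scanning the sequence gives A=2, G=12, C=5, T=3.
AT pairs contribute 5, GC pairs contribute 17.
Tm = 4·17 + 2·5 = 68 + 10 = 78°C

78°C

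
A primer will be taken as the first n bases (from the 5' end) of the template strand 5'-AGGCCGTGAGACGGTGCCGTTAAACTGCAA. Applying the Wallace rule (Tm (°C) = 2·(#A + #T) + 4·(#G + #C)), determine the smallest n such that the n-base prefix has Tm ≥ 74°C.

n = 23

First 22 bases: AGGCCGTGAGACGGTGCCGTTA → Tm = 72°C (< 74°C)
First 23 bases: AGGCCGTGAGACGGTGCCGTTAA → Tm = 74°C (≥ 74°C)
Since every base adds ≥2°C, Tm only increases with n, so the threshold is first crossed at n = 23.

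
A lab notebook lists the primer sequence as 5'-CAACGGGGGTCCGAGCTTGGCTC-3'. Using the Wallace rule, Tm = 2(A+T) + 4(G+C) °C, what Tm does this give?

Counting bases: C=7, G=9, A=3, T=4
So N_AT = 7 and N_GC = 16.
Tm = 2(7) + 4(16) = 14 + 64 = 78°C

78°C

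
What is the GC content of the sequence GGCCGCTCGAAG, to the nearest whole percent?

75%

Scanning the sequence gives T=1, C=4, G=5, A=2.
G+C = 5 + 4 = 9 out of 12 bases
%GC = 9/12 × 100 = 75% ≈ 75%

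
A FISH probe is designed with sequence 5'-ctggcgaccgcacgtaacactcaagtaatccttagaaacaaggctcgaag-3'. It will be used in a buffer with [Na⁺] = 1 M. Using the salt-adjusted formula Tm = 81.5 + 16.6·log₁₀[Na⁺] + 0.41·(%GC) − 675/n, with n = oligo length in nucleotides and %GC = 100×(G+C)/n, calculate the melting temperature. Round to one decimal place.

88.5°C

Length n = 50. Base counts: C=14, G=11, T=8, A=17
G+C = 25, so %GC = 25/50 × 100 = 50%
Salt term: 16.6 × (0) = 0
GC term: 0.41 × 50 = 20.5; length term: −675/50 = −13.5
Tm = 81.5 + (0) + 20.5 − 13.5 = 88.5 → 88.5°C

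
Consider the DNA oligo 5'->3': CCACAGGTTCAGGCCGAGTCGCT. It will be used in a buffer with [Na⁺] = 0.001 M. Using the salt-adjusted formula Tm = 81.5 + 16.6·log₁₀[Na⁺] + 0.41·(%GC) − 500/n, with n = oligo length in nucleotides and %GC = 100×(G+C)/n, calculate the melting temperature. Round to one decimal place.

Length n = 23. Scanning the sequence gives C=8, G=7, A=4, T=4.
G+C = 15, so %GC = 15/23 × 100 = 65.217%
Salt term: 16.6 × (-3) = -49.8
GC term: 0.41 × 65.217 = 26.739; length term: −500/23 = −21.739
Tm = 81.5 + (-49.8) + 26.739 − 21.739 = 36.7 → 36.7°C

36.7°C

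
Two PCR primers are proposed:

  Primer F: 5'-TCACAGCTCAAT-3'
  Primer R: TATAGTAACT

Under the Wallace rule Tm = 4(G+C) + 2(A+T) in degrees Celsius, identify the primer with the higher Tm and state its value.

Primer F, 34°C

Primer F: A+T=7, G+C=5 → Tm = 2(7)+4(5) = 34°C
Primer R: A+T=8, G+C=2 → Tm = 2(8)+4(2) = 24°C
34°C vs 24°C → primer F is higher.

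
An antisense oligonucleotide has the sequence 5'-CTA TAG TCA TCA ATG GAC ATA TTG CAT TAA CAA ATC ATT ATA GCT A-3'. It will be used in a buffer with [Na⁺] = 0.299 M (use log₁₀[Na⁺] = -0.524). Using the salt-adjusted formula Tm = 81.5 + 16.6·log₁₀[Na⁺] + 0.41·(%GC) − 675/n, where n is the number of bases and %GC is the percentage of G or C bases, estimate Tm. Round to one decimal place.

69.7°C

Length n = 46. A=18, T=15, C=8, G=5
G+C = 13, so %GC = 13/46 × 100 = 28.261%
Salt term: 16.6 × (-0.524) = -8.698
GC term: 0.41 × 28.261 = 11.587; length term: −675/46 = −14.674
Tm = 81.5 + (-8.698) + 11.587 − 14.674 = 69.715 → 69.7°C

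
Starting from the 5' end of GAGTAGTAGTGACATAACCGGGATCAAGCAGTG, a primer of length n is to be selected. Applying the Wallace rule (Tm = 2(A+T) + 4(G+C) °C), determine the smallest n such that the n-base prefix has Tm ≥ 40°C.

n = 14

First 13 bases: GAGTAGTAGTGAC → Tm = 38°C (< 40°C)
First 14 bases: GAGTAGTAGTGACA → Tm = 40°C (≥ 40°C)
Since every base adds ≥2°C, Tm only increases with n, so the threshold is first crossed at n = 14.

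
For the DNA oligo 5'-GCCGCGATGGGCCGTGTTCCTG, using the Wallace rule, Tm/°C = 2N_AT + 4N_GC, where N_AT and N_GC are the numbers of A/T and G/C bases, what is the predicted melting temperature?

Counting bases: C=7, T=5, A=1, G=9
AT pairs contribute 6, GC pairs contribute 16.
Tm = 2×6 + 4×16 = 76°C

76°C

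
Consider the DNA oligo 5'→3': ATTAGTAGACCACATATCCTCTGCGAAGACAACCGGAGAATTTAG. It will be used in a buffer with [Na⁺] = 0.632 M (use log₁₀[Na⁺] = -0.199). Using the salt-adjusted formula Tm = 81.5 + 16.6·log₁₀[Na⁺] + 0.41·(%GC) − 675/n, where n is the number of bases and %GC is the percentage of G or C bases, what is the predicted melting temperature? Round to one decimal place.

Length n = 45. Scanning the sequence gives A=16, C=10, T=10, G=9.
G+C = 19, so %GC = 19/45 × 100 = 42.222%
Salt term: 16.6 × (-0.199) = -3.303
GC term: 0.41 × 42.222 = 17.311; length term: −675/45 = −15
Tm = 81.5 + (-3.303) + 17.311 − 15 = 80.508 → 80.5°C

80.5°C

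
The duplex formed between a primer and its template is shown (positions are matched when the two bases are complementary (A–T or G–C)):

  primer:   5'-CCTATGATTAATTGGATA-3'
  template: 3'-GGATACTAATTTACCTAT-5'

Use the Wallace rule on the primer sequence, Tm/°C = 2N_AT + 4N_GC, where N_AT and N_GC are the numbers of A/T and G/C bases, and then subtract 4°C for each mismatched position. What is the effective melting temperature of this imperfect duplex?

42°C

Primer base counts: A=6, T=7, G=3, C=2 → A+T=13, G+C=5
Perfect-match Tm = 2(13) + 4(5) = 26 + 20 = 46°C
Mismatches (positions where the bases are not complementary): 1 (at position 12)
Effective Tm = 46 − 1×4 = 46 − 4 = 42°C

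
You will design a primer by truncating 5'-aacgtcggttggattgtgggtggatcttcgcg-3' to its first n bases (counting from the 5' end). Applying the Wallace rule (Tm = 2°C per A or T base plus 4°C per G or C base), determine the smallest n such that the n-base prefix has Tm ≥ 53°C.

First 17 bases: AACGTCGGTTGGATTGT → Tm = 50°C (< 53°C)
First 18 bases: AACGTCGGTTGGATTGTG → Tm = 54°C (≥ 53°C)
Since every base adds ≥2°C, Tm only increases with n, so the threshold is first crossed at n = 18.

n = 18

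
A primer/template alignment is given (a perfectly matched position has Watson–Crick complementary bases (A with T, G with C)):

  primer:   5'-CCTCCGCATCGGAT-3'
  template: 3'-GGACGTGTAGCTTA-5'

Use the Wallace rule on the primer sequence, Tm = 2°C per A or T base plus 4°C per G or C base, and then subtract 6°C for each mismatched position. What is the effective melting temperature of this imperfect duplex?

28°C

Primer base counts: A=2, T=3, G=3, C=6 → A+T=5, G+C=9
Perfect-match Tm = 2(5) + 4(9) = 10 + 36 = 46°C
Mismatches (positions where the bases are not complementary): 3 (at positions 4, 6, 12)
Effective Tm = 46 − 3×6 = 46 − 18 = 28°C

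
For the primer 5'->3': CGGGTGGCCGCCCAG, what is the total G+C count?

13

Base counts: G=7, C=6, T=1, A=1
G+C = 7 + 6 = 13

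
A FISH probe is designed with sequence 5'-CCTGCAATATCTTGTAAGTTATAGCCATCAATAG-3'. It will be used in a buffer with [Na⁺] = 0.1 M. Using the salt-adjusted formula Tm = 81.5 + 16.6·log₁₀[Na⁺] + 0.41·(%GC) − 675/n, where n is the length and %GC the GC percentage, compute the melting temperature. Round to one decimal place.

59.5°C

Length n = 34. Base counts: A=11, G=5, T=11, C=7
G+C = 12, so %GC = 12/34 × 100 = 35.294%
Salt term: 16.6 × (-1) = -16.6
GC term: 0.41 × 35.294 = 14.471; length term: −675/34 = −19.853
Tm = 81.5 + (-16.6) + 14.471 − 19.853 = 59.518 → 59.5°C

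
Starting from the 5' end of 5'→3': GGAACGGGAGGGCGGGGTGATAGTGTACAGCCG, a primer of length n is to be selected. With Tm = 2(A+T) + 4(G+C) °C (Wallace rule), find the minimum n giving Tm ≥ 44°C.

n = 13

First 12 bases: GGAACGGGAGGG → Tm = 42°C (< 44°C)
First 13 bases: GGAACGGGAGGGC → Tm = 46°C (≥ 44°C)
Since every base adds ≥2°C, Tm only increases with n, so the threshold is first crossed at n = 13.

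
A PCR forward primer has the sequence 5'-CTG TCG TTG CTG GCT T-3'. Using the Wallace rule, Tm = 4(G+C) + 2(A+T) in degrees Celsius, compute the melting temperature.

50°C

Counting bases: A=0, T=7, G=5, C=4
So N_AT = 7 and N_GC = 9.
Tm = 2(7) + 4(9) = 14 + 36 = 50°C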